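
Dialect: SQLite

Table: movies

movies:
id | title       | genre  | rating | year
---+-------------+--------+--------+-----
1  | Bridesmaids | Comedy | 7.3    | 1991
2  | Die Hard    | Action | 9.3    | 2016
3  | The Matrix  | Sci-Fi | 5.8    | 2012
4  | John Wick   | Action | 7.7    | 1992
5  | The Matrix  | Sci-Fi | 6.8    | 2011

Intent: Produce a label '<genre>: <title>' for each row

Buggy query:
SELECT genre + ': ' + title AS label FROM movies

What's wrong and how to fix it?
Bug: '+' is numeric addition; on text columns SQLite converts them to 0 instead of concatenating

Fix: Use the || operator for string concatenation

Corrected query:
SELECT genre || ': ' || title AS label FROM movies

Result:
label              
-------------------
Comedy: Bridesmaids
Action: Die Hard   
Sci-Fi: The Matrix 
Action: John Wick  
Sci-Fi: The Matrix 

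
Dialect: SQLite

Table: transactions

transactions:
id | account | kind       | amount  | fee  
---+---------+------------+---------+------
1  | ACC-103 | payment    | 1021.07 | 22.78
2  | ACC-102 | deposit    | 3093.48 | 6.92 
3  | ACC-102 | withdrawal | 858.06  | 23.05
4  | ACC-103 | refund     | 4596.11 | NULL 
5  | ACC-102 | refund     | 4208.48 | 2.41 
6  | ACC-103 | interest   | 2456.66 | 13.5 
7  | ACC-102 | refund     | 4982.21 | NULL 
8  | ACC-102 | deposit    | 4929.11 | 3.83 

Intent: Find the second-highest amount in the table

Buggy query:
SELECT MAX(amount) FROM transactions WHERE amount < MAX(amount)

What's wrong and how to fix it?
Bug: The inner MAX is an aggregate inside WHERE, which is not allowed

Fix: Put the inner MAX in a scalar subquery

Corrected query:
SELECT MAX(amount) FROM transactions WHERE amount < (SELECT MAX(amount) FROM transactions)

Result:
MAX(amount)
-----------
4929.11    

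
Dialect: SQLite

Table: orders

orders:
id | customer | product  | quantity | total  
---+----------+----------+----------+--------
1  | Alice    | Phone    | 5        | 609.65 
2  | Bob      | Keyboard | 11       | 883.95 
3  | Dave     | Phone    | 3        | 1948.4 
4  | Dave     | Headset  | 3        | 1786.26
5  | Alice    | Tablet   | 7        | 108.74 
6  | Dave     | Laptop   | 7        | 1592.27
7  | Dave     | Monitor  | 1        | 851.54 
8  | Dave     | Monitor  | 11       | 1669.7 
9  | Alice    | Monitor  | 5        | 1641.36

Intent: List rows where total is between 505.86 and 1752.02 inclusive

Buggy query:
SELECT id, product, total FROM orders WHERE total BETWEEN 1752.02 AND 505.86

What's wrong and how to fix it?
Bug: BETWEEN expects the lower bound first; with 1752.02 AND 505.86 the range is empty

Fix: Write BETWEEN 505.86 AND 1752.02

Corrected query:
SELECT id, product, total FROM orders WHERE total BETWEEN 505.86 AND 1752.02

Result:
id | product  | total  
---+----------+--------
1  | Phone    | 609.65 
2  | Keyboard | 883.95 
6  | Laptop   | 1592.27
7  | Monitor  | 851.54 
8  | Monitor  | 1669.7 
9  | Monitor  | 1641.36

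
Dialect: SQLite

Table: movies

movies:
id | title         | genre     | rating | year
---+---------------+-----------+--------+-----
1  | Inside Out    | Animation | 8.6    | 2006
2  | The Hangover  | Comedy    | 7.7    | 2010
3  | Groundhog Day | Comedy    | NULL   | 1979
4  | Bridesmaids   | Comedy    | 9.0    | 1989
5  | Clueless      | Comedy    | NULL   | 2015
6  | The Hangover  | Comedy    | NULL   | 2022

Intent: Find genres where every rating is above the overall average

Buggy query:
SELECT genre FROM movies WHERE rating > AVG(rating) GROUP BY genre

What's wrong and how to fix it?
Bug: AVG() is an aggregate; it can't sit directly in WHERE

Fix: Use a subquery for AVG and a HAVING MIN(...) filter so the condition holds for every row in the group

Corrected query:
SELECT genre FROM movies GROUP BY genre HAVING MIN(rating) > (SELECT AVG(rating) FROM movies)

Result:
genre    
---------
Animation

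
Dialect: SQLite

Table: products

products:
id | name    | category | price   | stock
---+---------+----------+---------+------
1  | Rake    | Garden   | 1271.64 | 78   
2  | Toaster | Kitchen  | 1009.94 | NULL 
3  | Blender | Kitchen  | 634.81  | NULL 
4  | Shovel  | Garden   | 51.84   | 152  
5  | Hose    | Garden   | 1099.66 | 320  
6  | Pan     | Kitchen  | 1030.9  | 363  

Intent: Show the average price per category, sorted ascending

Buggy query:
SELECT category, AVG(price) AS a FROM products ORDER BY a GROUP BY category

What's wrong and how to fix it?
Bug: ORDER BY appears before GROUP BY; SQL clause order requires GROUP BY first

Fix: Reorder: SELECT … FROM … GROUP BY … ORDER BY …

Corrected query:
SELECT category, AVG(price) AS a FROM products GROUP BY category ORDER BY a

Result:
category | a         
---------+-----------
Garden   | 807.713333
Kitchen  | 891.883333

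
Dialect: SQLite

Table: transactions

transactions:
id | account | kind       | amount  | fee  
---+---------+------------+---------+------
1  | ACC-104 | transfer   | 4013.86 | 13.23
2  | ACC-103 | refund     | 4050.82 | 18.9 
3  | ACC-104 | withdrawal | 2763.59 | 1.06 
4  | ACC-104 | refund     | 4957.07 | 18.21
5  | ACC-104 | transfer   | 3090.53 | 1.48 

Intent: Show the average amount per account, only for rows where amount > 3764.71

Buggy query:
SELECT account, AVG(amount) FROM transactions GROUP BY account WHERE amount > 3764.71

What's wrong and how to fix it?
Bug: Row-level WHERE must come before GROUP BY in the clause order

Fix: Place WHERE between FROM and GROUP BY

Corrected query:
SELECT account, AVG(amount) FROM transactions WHERE amount > 3764.71 GROUP BY account

Result:
account | AVG(amount)
--------+------------
ACC-103 | 4050.82    
ACC-104 | 4485.465   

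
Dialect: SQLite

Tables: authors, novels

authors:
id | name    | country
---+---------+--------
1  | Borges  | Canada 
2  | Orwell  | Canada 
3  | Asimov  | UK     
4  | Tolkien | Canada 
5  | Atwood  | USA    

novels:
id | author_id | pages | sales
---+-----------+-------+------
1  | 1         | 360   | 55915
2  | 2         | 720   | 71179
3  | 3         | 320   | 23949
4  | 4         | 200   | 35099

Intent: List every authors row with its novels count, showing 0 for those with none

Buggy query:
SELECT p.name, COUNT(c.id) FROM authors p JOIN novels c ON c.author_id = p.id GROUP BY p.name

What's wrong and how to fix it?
Bug: INNER JOIN drops authors rows that have no matching novels rows

Fix: Use LEFT JOIN so parents without children still appear (COUNT(c.id) gives 0)

Corrected query:
SELECT p.name, COUNT(c.id) FROM authors p LEFT JOIN novels c ON c.author_id = p.id GROUP BY p.name

Result:
name    | COUNT(c.id)
--------+------------
Asimov  | 1          
Atwood  | 0          
Borges  | 1          
Orwell  | 1          
Tolkien | 1          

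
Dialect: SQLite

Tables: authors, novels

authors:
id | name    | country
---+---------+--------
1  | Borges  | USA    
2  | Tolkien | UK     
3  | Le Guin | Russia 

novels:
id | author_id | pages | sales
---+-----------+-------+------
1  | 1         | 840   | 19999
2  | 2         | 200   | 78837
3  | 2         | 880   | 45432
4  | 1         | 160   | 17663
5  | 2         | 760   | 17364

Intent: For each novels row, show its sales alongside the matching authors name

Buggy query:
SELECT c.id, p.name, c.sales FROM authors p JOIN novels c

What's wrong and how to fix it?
Bug: JOIN with no ON clause produces a cartesian product; every novels row pairs with every authors row

Fix: Add ON c.author_id = p.id to the JOIN

Corrected query:
SELECT c.id, p.name, c.sales FROM authors p JOIN novels c ON c.author_id = p.id

Result:
id | name    | sales
---+---------+------
1  | Borges  | 19999
2  | Tolkien | 78837
3  | Tolkien | 45432
4  | Borges  | 17663
5  | Tolkien | 17364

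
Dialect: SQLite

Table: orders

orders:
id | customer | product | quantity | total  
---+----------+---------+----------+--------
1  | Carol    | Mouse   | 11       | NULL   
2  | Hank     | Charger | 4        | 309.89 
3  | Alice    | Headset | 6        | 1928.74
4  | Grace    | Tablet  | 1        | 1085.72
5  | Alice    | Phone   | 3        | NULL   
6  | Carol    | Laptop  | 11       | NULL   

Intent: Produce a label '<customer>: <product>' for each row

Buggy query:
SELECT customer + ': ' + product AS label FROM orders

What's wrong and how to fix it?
Bug: '+' is numeric addition; on text columns SQLite converts them to 0 instead of concatenating

Fix: Replace + with || to concatenate text

Corrected query:
SELECT customer || ': ' || product AS label FROM orders

Result:
label         
--------------
Carol: Mouse  
Hank: Charger 
Alice: Headset
Grace: Tablet 
Alice: Phone  
Carol: Laptop 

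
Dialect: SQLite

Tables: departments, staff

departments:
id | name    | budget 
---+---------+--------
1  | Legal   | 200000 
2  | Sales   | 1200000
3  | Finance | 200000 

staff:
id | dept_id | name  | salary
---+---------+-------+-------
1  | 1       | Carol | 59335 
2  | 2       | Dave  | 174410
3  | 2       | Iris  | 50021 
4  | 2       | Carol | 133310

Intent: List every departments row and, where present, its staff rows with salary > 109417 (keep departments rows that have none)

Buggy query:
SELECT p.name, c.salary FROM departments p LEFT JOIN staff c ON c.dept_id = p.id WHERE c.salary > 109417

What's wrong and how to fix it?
Bug: Filtering c.salary in WHERE discards the NULL rows produced by LEFT JOIN, turning it into an inner join

Fix: Put 'c.salary > 109417' in the JOIN's ON clause instead of WHERE

Corrected query:
SELECT p.name, c.salary FROM departments p LEFT JOIN staff c ON c.dept_id = p.id AND c.salary > 109417

Result:
name    | salary
--------+-------
Legal   | NULL  
Sales   | 133310
Sales   | 174410
Finance | NULL  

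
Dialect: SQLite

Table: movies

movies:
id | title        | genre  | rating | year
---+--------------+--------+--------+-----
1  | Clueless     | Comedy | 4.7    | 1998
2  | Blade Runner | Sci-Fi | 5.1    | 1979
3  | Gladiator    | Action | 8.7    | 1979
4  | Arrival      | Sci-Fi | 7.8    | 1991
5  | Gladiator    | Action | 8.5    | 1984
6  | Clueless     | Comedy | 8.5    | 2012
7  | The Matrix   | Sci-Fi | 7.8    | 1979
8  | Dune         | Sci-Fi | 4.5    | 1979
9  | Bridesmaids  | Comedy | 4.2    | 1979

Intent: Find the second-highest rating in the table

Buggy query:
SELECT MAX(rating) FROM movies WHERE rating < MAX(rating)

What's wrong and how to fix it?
Bug: MAX(rating) on the right of the comparison is an aggregate-in-WHERE error

Fix: Compute the overall MAX in a subquery, then take MAX of rows below it

Corrected query:
SELECT MAX(rating) FROM movies WHERE rating < (SELECT MAX(rating) FROM movies)

Result:
MAX(rating)
-----------
8.5        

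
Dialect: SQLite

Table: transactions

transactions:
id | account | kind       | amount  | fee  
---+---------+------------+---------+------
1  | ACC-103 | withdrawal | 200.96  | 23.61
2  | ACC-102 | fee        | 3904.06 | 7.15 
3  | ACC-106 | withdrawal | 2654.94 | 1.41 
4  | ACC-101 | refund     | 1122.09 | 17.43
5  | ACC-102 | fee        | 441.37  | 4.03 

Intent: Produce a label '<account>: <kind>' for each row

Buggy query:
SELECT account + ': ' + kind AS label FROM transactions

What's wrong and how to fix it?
Bug: '+' is numeric addition; on text columns SQLite converts them to 0 instead of concatenating

Fix: Replace + with || to concatenate text

Corrected query:
SELECT account || ': ' || kind AS label FROM transactions

Result:
label              
-------------------
ACC-103: withdrawal
ACC-102: fee       
ACC-106: withdrawal
ACC-101: refund    
ACC-102: fee       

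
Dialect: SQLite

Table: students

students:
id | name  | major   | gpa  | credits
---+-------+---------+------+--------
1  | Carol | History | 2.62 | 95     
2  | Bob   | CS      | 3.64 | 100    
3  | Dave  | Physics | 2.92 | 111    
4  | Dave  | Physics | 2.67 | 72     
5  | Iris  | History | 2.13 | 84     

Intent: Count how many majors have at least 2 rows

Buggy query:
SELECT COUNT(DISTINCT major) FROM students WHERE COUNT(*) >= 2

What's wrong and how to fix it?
Bug: COUNT(*) cannot appear in WHERE; the per-group count doesn't exist yet

Fix: Group first with HAVING COUNT(*) >= 2, then COUNT the resulting groups

Corrected query:
SELECT COUNT(*) FROM (SELECT major FROM students GROUP BY major HAVING COUNT(*) >= 2)

Result:
COUNT(*)
--------
2       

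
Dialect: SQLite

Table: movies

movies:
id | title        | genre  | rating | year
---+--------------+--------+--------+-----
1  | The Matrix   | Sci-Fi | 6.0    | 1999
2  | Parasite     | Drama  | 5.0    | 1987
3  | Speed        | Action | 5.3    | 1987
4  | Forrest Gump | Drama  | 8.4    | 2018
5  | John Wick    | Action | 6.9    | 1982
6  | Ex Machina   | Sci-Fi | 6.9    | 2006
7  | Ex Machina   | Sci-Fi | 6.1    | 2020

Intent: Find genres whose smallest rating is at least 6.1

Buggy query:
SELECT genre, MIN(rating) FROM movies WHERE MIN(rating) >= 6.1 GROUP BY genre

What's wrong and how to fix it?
Bug: Aggregates like MIN are computed per group after WHERE runs

Fix: Replace WHERE with HAVING after the GROUP BY

Corrected query:
SELECT genre, MIN(rating) FROM movies GROUP BY genre HAVING MIN(rating) >= 6.1

Result:
(no rows)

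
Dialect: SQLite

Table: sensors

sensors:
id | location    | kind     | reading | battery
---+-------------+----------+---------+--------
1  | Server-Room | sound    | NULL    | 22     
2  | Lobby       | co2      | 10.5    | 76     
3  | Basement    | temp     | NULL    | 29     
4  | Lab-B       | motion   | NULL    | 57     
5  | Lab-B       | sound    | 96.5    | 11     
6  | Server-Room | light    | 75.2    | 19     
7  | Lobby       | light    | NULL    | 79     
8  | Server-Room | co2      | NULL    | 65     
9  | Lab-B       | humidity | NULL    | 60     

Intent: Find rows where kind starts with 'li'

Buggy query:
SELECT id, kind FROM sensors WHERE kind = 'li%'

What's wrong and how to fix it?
Bug: '=' compares the literal string including the % character; pattern matching needs LIKE

Fix: Replace '=' with LIKE so 'li%' is treated as a pattern

Corrected query:
SELECT id, kind FROM sensors WHERE kind LIKE 'li%'

Result:
id | kind 
---+------
6  | light
7  | light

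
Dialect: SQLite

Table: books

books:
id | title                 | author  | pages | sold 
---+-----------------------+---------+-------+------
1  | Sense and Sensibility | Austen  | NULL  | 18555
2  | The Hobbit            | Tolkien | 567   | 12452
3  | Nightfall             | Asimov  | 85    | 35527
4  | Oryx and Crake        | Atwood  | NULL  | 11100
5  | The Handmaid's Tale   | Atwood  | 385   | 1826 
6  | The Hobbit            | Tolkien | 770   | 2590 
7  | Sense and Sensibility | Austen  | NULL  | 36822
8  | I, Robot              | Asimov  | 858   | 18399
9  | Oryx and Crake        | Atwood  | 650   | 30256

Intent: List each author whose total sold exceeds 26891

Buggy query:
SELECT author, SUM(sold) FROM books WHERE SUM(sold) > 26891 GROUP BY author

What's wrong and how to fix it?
Bug: SUM(sold) is an aggregate, but WHERE filters rows before aggregation

Fix: Move the aggregate condition to a HAVING clause

Corrected query:
SELECT author, SUM(sold) FROM books GROUP BY author HAVING SUM(sold) > 26891

Result:
author | SUM(sold)
-------+----------
Asimov | 53926    
Atwood | 43182    
Austen | 55377    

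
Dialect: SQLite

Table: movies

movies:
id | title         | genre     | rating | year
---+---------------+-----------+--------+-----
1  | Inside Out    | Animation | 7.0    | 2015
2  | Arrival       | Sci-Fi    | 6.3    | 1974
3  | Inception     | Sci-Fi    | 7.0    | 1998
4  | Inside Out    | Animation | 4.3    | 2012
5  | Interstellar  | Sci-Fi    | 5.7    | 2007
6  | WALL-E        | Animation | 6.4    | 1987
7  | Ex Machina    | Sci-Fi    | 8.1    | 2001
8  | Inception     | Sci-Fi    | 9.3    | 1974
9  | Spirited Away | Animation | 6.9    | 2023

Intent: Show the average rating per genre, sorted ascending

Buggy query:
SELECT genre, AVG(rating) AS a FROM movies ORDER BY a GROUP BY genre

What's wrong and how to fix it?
Bug: GROUP BY must precede ORDER BY

Fix: Reorder: SELECT … FROM … GROUP BY … ORDER BY …

Corrected query:
SELECT genre, AVG(rating) AS a FROM movies GROUP BY genre ORDER BY a

Result:
genre     | a   
----------+-----
Animation | 6.15
Sci-Fi    | 7.28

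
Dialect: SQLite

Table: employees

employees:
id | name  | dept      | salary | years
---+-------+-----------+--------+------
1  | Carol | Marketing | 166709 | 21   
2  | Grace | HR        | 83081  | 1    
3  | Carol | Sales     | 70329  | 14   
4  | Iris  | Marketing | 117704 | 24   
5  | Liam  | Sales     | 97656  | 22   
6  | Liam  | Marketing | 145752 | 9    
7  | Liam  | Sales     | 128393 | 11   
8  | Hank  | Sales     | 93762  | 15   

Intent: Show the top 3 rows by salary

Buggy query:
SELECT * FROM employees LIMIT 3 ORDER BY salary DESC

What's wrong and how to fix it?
Bug: ORDER BY cannot follow LIMIT; LIMIT is the final clause

Fix: Swap the clauses: ORDER BY first, then LIMIT

Corrected query:
SELECT * FROM employees ORDER BY salary DESC LIMIT 3

Result:
id | name  | dept      | salary | years
---+-------+-----------+--------+------
1  | Carol | Marketing | 166709 | 21   
6  | Liam  | Marketing | 145752 | 9    
7  | Liam  | Sales     | 128393 | 11   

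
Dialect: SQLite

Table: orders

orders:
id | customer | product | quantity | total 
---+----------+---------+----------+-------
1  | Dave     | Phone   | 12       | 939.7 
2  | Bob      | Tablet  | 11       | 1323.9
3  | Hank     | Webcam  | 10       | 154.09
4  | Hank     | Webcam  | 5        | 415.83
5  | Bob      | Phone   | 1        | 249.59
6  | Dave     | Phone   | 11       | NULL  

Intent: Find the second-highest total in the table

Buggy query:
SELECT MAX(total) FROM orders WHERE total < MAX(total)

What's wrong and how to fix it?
Bug: MAX(total) on the right of the comparison is an aggregate-in-WHERE error

Fix: Compute the overall MAX in a subquery, then take MAX of rows below it

Corrected query:
SELECT MAX(total) FROM orders WHERE total < (SELECT MAX(total) FROM orders)

Result:
MAX(total)
----------
939.7     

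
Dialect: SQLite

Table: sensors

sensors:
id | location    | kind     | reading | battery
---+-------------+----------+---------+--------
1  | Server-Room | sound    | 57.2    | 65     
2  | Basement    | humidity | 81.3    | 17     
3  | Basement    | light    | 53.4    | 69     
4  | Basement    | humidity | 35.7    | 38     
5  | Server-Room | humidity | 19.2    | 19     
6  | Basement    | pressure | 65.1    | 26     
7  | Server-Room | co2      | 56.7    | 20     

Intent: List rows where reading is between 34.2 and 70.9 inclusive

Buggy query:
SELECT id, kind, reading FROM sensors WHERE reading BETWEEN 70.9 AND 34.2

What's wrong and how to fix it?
Bug: The bounds are reversed; BETWEEN a AND b requires a <= b to match anything

Fix: Write BETWEEN 34.2 AND 70.9

Corrected query:
SELECT id, kind, reading FROM sensors WHERE reading BETWEEN 34.2 AND 70.9

Result:
id | kind     | reading
---+----------+--------
1  | sound    | 57.2   
3  | light    | 53.4   
4  | humidity | 35.7   
6  | pressure | 65.1   
7  | co2      | 56.7   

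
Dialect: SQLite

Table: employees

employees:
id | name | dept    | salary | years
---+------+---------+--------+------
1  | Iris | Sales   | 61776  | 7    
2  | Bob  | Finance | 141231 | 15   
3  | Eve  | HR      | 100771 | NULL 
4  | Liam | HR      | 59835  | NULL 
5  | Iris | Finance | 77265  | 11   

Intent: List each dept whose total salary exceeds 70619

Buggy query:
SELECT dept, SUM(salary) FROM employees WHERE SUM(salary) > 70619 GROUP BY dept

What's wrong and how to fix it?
Bug: Aggregate functions cannot appear in a WHERE clause

Fix: Use HAVING (which filters groups after aggregation) instead of WHERE

Corrected query:
SELECT dept, SUM(salary) FROM employees GROUP BY dept HAVING SUM(salary) > 70619

Result:
dept    | SUM(salary)
--------+------------
Finance | 218496     
HR      | 160606     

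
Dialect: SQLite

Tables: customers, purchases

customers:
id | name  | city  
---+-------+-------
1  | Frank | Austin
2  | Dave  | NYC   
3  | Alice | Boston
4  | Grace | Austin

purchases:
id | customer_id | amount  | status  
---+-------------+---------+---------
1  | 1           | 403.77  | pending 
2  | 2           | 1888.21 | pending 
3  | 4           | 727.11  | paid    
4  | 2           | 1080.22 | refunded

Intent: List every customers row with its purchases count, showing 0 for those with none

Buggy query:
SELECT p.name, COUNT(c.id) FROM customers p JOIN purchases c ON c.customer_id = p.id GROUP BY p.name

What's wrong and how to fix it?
Bug: An inner join excludes parents with zero children

Fix: Use LEFT JOIN so parents without children still appear (COUNT(c.id) gives 0)

Corrected query:
SELECT p.name, COUNT(c.id) FROM customers p LEFT JOIN purchases c ON c.customer_id = p.id GROUP BY p.name

Result:
name  | COUNT(c.id)
------+------------
Alice | 0          
Dave  | 2          
Frank | 1          
Grace | 1          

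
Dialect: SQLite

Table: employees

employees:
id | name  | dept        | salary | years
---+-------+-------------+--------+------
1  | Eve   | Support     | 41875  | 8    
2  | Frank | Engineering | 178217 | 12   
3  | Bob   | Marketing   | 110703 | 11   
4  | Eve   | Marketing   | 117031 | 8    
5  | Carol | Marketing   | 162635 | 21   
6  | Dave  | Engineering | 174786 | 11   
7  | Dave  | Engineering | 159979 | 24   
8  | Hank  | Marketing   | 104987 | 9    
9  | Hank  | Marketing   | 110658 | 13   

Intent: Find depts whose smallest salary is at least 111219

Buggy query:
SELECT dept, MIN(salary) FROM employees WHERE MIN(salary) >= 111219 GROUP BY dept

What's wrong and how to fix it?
Bug: MIN() in WHERE is a misuse of aggregate

Fix: Replace WHERE with HAVING after the GROUP BY

Corrected query:
SELECT dept, MIN(salary) FROM employees GROUP BY dept HAVING MIN(salary) >= 111219

Result:
dept        | MIN(salary)
------------+------------
Engineering | 159979     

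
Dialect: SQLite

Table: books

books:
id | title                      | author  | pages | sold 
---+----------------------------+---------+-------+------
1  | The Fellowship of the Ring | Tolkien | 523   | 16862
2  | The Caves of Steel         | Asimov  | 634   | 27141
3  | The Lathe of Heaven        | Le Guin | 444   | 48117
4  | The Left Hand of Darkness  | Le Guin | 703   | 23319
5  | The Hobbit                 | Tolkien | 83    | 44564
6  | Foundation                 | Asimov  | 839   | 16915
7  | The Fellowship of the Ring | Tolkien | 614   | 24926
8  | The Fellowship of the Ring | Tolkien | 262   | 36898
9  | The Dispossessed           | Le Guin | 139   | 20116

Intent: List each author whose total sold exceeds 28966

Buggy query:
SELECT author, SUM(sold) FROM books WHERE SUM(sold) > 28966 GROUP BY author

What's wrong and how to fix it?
Bug: SUM(sold) is an aggregate, but WHERE filters rows before aggregation

Fix: Move the aggregate condition to a HAVING clause

Corrected query:
SELECT author, SUM(sold) FROM books GROUP BY author HAVING SUM(sold) > 28966

Result:
author  | SUM(sold)
--------+----------
Asimov  | 44056    
Le Guin | 91552    
Tolkien | 123250   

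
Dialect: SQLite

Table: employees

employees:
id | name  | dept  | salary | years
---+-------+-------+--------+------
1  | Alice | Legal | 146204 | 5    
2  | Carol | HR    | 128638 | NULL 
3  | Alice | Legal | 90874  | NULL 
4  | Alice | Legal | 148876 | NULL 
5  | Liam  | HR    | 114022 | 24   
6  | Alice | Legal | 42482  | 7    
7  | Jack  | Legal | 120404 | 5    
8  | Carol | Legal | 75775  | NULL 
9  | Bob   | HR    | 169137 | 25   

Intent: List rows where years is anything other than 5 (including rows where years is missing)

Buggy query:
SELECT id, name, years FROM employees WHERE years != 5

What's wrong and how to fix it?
Bug: Inequality against NULL is unknown, not true; rows with NULL are dropped

Fix: Handle NULL separately with IS NULL alongside the inequality

Corrected query:
SELECT id, name, years FROM employees WHERE years != 5 OR years IS NULL

Result:
id | name  | years
---+-------+------
2  | Carol | NULL 
3  | Alice | NULL 
4  | Alice | NULL 
5  | Liam  | 24   
6  | Alice | 7    
8  | Carol | NULL 
9  | Bob   | 25   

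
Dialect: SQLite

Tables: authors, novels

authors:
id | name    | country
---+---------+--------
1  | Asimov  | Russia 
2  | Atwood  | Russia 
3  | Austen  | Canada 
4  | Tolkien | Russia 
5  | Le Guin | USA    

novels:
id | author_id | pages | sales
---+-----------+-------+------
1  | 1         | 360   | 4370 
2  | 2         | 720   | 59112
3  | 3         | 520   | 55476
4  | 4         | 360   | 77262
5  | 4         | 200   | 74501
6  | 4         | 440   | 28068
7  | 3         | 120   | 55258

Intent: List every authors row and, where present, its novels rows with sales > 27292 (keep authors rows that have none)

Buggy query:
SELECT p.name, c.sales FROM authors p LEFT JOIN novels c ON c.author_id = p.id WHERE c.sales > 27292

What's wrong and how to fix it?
Bug: A WHERE condition on the right-hand table after LEFT JOIN drops unmatched parents

Fix: Move the right-table condition into the ON clause so unmatched parents are kept

Corrected query:
SELECT p.name, c.sales FROM authors p LEFT JOIN novels c ON c.author_id = p.id AND c.sales > 27292

Result:
name    | sales
--------+------
Asimov  | NULL 
Atwood  | 59112
Austen  | 55258
Austen  | 55476
Tolkien | 28068
Tolkien | 74501
Tolkien | 77262
Le Guin | NULL 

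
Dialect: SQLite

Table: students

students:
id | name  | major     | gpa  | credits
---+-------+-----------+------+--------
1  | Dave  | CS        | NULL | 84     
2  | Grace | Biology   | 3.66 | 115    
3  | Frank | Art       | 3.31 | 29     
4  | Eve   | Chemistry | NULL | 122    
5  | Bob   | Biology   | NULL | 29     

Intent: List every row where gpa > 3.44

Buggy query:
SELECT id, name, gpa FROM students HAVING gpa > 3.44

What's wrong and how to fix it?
Bug: This is a non-aggregate query (no GROUP BY, no aggregates), so in SQLite the HAVING clause is invalid here; a row-level condition belongs in WHERE

Fix: Use WHERE for row-level filtering

Corrected query:
SELECT id, name, gpa FROM students WHERE gpa > 3.44

Result:
id | name  | gpa 
---+-------+-----
2  | Grace | 3.66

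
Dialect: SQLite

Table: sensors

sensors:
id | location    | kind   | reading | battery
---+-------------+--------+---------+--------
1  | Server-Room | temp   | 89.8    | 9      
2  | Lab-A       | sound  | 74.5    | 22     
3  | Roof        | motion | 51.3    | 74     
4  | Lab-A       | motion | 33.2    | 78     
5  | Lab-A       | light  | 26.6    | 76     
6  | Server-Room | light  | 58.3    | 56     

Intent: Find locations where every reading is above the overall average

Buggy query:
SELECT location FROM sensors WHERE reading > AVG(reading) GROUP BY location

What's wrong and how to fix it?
Bug: WHERE evaluates per row before aggregation, so AVG() is unavailable

Fix: Compute the overall average in a scalar subquery and compare each group's MIN against it in HAVING

Corrected query:
SELECT location FROM sensors GROUP BY location HAVING MIN(reading) > (SELECT AVG(reading) FROM sensors)

Result:
location   
-----------
Server-Room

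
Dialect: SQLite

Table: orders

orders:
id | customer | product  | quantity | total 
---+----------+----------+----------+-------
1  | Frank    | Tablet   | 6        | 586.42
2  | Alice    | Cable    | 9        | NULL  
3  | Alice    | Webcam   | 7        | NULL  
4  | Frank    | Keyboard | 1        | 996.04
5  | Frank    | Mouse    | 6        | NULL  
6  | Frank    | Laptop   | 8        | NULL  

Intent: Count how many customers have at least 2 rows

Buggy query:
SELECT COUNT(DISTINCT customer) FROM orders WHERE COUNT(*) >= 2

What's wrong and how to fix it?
Bug: WHERE filters individual rows, not groups, so a group-level COUNT is invalid there

Fix: Use a subquery that GROUPs and filters with HAVING, then count its rows

Corrected query:
SELECT COUNT(*) FROM (SELECT customer FROM orders GROUP BY customer HAVING COUNT(*) >= 2)

Result:
COUNT(*)
--------
2       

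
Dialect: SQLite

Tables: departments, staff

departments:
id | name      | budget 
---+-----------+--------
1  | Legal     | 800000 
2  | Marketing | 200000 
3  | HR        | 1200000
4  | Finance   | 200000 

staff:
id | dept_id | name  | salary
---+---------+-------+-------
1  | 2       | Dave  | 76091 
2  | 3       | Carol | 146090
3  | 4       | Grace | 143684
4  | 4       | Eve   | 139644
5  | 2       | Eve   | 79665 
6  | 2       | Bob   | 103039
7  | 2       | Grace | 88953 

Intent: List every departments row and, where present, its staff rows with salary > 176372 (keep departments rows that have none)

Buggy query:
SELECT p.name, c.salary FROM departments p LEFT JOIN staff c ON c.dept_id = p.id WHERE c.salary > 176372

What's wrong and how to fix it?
Bug: A WHERE condition on the right-hand table after LEFT JOIN drops unmatched parents

Fix: Move the right-table condition into the ON clause so unmatched parents are kept

Corrected query:
SELECT p.name, c.salary FROM departments p LEFT JOIN staff c ON c.dept_id = p.id AND c.salary > 176372

Result:
name      | salary
----------+-------
Legal     | NULL  
Marketing | NULL  
HR        | NULL  
Finance   | NULL  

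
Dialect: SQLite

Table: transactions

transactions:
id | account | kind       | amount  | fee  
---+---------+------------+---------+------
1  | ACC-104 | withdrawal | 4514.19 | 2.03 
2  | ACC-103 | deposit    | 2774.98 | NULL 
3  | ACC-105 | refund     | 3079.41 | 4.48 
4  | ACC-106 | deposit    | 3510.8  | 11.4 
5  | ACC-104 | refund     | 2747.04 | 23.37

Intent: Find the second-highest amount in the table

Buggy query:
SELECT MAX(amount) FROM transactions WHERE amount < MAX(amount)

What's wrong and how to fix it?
Bug: MAX(amount) on the right of the comparison is an aggregate-in-WHERE error

Fix: Compute the overall MAX in a subquery, then take MAX of rows below it

Corrected query:
SELECT MAX(amount) FROM transactions WHERE amount < (SELECT MAX(amount) FROM transactions)

Result:
MAX(amount)
-----------
3510.8     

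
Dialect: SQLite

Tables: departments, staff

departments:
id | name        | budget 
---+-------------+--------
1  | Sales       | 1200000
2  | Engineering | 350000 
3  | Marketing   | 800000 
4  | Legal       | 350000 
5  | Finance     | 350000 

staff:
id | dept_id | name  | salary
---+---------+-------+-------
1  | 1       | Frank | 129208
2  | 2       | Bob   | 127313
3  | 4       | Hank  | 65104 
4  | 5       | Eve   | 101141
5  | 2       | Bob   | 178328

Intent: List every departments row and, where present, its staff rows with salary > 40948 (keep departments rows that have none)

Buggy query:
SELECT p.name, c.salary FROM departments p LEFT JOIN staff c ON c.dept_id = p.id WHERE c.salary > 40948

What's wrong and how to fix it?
Bug: Filtering c.salary in WHERE discards the NULL rows produced by LEFT JOIN, turning it into an inner join

Fix: Move the right-table condition into the ON clause so unmatched parents are kept

Corrected query:
SELECT p.name, c.salary FROM departments p LEFT JOIN staff c ON c.dept_id = p.id AND c.salary > 40948

Result:
name        | salary
------------+-------
Sales       | 129208
Engineering | 127313
Engineering | 178328
Marketing   | NULL  
Legal       | 65104 
Finance     | 101141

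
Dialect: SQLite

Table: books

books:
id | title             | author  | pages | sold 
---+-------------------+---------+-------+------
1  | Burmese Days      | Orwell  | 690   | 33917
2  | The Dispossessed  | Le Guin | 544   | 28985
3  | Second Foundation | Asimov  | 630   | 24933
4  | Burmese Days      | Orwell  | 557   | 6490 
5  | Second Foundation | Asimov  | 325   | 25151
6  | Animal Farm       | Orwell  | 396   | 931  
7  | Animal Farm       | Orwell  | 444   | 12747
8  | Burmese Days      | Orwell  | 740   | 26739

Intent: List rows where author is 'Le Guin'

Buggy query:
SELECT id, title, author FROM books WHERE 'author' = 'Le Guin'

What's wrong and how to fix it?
Bug: Single quotes denote string literals in SQL; the column name is being compared as a constant string

Fix: Remove the quotes around the column name (or use double quotes for an identifier)

Corrected query:
SELECT id, title, author FROM books WHERE author = 'Le Guin'

Result:
id | title            | author 
---+------------------+--------
2  | The Dispossessed | Le Guin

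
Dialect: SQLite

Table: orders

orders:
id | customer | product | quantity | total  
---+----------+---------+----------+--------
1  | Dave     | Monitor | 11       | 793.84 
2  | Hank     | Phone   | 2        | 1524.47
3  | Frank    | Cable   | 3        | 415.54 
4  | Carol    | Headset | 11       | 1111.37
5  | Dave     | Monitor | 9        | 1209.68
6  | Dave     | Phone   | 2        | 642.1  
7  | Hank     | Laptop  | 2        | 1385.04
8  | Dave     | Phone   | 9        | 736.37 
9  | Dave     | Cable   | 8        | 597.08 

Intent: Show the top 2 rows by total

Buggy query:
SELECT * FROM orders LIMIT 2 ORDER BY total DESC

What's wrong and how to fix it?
Bug: LIMIT must come after ORDER BY

Fix: Swap the clauses: ORDER BY first, then LIMIT

Corrected query:
SELECT * FROM orders ORDER BY total DESC LIMIT 2

Result:
id | customer | product | quantity | total  
---+----------+---------+----------+--------
2  | Hank     | Phone   | 2        | 1524.47
7  | Hank     | Laptop  | 2        | 1385.04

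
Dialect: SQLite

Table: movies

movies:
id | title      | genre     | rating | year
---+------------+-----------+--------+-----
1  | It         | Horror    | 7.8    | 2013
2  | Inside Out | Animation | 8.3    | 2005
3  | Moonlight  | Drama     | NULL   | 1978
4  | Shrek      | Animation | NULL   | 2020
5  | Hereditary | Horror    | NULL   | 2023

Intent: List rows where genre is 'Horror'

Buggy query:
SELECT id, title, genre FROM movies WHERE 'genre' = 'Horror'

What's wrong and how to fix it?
Bug: Single quotes denote string literals in SQL; the column name is being compared as a constant string

Fix: Reference the column as genre without single quotes

Corrected query:
SELECT id, title, genre FROM movies WHERE genre = 'Horror'

Result:
id | title      | genre 
---+------------+-------
1  | It         | Horror
5  | Hereditary | Horror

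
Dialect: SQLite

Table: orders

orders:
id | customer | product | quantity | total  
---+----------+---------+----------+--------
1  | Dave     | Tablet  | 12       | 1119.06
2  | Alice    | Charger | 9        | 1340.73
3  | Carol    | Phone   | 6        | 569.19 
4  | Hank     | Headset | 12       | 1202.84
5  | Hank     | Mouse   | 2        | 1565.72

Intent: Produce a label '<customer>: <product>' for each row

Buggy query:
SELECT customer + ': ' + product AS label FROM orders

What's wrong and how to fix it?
Bug: '+' is numeric addition; on text columns SQLite converts them to 0 instead of concatenating

Fix: Replace + with || to concatenate text

Corrected query:
SELECT customer || ': ' || product AS label FROM orders

Result:
label         
--------------
Dave: Tablet  
Alice: Charger
Carol: Phone  
Hank: Headset 
Hank: Mouse   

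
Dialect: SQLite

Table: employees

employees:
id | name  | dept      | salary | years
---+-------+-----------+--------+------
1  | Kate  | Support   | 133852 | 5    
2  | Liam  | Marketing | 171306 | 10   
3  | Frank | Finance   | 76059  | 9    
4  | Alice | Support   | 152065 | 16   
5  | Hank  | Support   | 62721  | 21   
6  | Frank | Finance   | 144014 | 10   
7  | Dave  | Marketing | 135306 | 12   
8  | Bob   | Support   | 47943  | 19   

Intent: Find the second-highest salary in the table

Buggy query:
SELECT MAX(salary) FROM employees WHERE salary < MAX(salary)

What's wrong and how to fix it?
Bug: MAX(salary) on the right of the comparison is an aggregate-in-WHERE error

Fix: Compute the overall MAX in a subquery, then take MAX of rows below it

Corrected query:
SELECT MAX(salary) FROM employees WHERE salary < (SELECT MAX(salary) FROM employees)

Result:
MAX(salary)
-----------
152065     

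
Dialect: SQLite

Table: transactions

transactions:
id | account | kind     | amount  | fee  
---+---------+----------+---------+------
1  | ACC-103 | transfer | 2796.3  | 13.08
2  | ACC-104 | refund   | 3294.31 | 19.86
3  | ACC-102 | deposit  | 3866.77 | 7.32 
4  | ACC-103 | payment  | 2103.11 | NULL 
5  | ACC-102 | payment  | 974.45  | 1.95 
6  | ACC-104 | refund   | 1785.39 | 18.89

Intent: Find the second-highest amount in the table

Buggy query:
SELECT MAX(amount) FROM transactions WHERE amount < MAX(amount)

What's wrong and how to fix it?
Bug: MAX(amount) on the right of the comparison is an aggregate-in-WHERE error

Fix: Compute the overall MAX in a subquery, then take MAX of rows below it

Corrected query:
SELECT MAX(amount) FROM transactions WHERE amount < (SELECT MAX(amount) FROM transactions)

Result:
MAX(amount)
-----------
3294.31    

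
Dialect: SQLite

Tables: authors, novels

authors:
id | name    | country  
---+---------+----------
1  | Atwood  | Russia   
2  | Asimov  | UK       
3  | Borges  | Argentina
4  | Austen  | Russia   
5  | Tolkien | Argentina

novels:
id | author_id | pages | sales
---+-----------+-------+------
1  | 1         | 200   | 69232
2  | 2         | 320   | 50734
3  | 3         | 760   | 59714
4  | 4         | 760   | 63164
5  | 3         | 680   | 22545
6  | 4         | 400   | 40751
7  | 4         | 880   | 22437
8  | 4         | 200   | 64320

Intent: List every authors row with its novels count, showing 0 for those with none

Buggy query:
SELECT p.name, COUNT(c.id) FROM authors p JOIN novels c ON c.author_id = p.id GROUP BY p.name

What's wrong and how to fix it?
Bug: INNER JOIN drops authors rows that have no matching novels rows

Fix: Switch to LEFT JOIN to retain unmatched parent rows

Corrected query:
SELECT p.name, COUNT(c.id) FROM authors p LEFT JOIN novels c ON c.author_id = p.id GROUP BY p.name

Result:
name    | COUNT(c.id)
--------+------------
Asimov  | 1          
Atwood  | 1          
Austen  | 4          
Borges  | 2          
Tolkien | 0          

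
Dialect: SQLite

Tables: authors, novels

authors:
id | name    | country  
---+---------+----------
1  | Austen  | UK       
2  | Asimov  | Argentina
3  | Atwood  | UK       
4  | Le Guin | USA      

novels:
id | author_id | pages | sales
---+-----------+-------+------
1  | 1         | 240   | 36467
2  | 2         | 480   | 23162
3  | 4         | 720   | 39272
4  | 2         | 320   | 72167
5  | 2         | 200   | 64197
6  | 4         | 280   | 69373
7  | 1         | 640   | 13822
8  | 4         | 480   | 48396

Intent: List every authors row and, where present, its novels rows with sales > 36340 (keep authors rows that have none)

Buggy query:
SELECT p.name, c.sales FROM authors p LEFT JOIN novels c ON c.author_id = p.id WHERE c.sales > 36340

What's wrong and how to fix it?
Bug: Filtering c.sales in WHERE discards the NULL rows produced by LEFT JOIN, turning it into an inner join

Fix: Move the right-table condition into the ON clause so unmatched parents are kept

Corrected query:
SELECT p.name, c.sales FROM authors p LEFT JOIN novels c ON c.author_id = p.id AND c.sales > 36340

Result:
name    | sales
--------+------
Austen  | 36467
Asimov  | 64197
Asimov  | 72167
Atwood  | NULL 
Le Guin | 39272
Le Guin | 48396
Le Guin | 69373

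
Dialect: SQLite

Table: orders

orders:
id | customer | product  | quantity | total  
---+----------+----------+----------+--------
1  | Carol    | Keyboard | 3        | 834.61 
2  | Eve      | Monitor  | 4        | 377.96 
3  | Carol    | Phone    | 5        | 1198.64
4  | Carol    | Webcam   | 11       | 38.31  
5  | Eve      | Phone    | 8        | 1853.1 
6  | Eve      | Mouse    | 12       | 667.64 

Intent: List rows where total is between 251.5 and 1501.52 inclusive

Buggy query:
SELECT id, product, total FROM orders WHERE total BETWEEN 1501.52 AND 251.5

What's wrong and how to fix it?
Bug: The bounds are reversed; BETWEEN a AND b requires a <= b to match anything

Fix: Swap the bounds so the smaller value comes first

Corrected query:
SELECT id, product, total FROM orders WHERE total BETWEEN 251.5 AND 1501.52

Result:
id | product  | total  
---+----------+--------
1  | Keyboard | 834.61 
2  | Monitor  | 377.96 
3  | Phone    | 1198.64
6  | Mouse    | 667.64 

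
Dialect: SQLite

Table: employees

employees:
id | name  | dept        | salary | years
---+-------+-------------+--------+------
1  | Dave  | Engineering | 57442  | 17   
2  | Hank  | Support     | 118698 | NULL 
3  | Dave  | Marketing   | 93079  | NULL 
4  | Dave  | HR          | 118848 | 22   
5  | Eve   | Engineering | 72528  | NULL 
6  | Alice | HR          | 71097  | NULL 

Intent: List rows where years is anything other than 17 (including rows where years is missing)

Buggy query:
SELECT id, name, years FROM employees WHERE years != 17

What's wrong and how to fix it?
Bug: 'years != 17' is unknown when years is NULL, so NULL rows are silently excluded

Fix: Add an explicit OR years IS NULL to include the missing-value rows

Corrected query:
SELECT id, name, years FROM employees WHERE years != 17 OR years IS NULL

Result:
id | name  | years
---+-------+------
2  | Hank  | NULL 
3  | Dave  | NULL 
4  | Dave  | 22   
5  | Eve   | NULL 
6  | Alice | NULL 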